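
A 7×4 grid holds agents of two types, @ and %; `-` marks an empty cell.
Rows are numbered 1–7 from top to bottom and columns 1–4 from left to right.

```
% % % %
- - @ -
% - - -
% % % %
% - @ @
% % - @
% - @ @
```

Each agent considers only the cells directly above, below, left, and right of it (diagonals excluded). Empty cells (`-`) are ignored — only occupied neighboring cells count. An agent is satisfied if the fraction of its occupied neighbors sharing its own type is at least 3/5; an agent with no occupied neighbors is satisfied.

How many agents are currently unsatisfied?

(1,1)% 1/1 ✓
(1,2)% 2/2 ✓
(1,3)% 2/3 ✓
(1,4)% 1/1 ✓
(2,3)@ 0/1 ✗
(3,1)% 1/1 ✓
(4,1)% 3/3 ✓
(4,2)% 2/2 ✓
(4,3)% 2/3 ✓
(4,4)% 1/2 ✗
(5,1)% 2/2 ✓
(5,3)@ 1/2 ✗
(5,4)@ 2/3 ✓
(6,1)% 3/3 ✓
(6,2)% 1/1 ✓
(6,4)@ 2/2 ✓
(7,1)% 1/1 ✓
(7,3)@ 1/1 ✓
(7,4)@ 2/2 ✓
Unsatisfied: (2,3), (4,4), (5,3) — 3 in total.

3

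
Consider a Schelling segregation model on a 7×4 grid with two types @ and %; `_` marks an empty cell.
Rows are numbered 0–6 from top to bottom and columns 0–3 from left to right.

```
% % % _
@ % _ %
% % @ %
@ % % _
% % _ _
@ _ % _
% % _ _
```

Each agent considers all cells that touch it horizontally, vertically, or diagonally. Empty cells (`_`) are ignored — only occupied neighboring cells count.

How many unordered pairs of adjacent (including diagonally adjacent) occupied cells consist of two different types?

20

Scan each occupied cell's neighbors to the right and below (and the two forward diagonals) so each pair is counted once.
From row 0: 2 unlike of 8 pairs (running 2/8).
From row 1: 5 unlike of 8 pairs (running 7/16).
From row 2: 6 unlike of 11 pairs (running 13/27).
From row 3: 3 unlike of 7 pairs (running 16/34).
From row 4: 2 unlike of 4 pairs (running 18/38).
From row 5: 2 unlike of 3 pairs (running 20/41).
From row 6: 0 unlike of 1 pairs (running 20/42).
Total adjacent occupied pairs: 42; unlike-type pairs: 20.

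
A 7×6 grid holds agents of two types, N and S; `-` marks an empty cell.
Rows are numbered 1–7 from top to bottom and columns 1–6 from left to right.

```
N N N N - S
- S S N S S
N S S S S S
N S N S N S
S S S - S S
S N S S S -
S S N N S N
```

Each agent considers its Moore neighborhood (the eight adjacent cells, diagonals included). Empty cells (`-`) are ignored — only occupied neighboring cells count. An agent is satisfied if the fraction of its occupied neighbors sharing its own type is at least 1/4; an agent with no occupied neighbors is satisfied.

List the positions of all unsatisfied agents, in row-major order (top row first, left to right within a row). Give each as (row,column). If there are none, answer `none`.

(4,1), (4,3), (4,5), (6,2), (7,4), (7,6)

Row 1: (1,1)N 1/2 ok · (1,2)N 2/4 ok · (1,3)N 3/5 ok · (1,4)N 2/4 ok · (1,6)S 2/2 ok
Row 2: (2,2)S 3/7 ok · (2,3)S 4/8 ok · (2,4)N 2/7 ok · (2,5)S 5/7 ok · (2,6)S 4/4 ok
Row 3: (3,1)N 1/4 ok · (3,2)S 4/7 ok · (3,3)S 6/8 ok · (3,4)S 5/8 ok · (3,5)S 6/8 ok · (3,6)S 4/5 ok
Row 4: (4,1)N 1/5 unhappy · (4,2)S 5/8 ok · (4,3)N 0/7 unhappy · (4,4)S 5/7 ok · (4,5)N 0/7 unhappy · (4,6)S 4/5 ok
Row 5: (5,1)S 3/5 ok · (5,2)S 5/8 ok · (5,3)S 5/7 ok · (5,5)S 5/6 ok · (5,6)S 3/4 ok
Row 6: (6,1)S 4/5 ok · (6,2)N 1/8 unhappy · (6,3)S 4/7 ok · (6,4)S 5/7 ok · (6,5)S 4/6 ok
Row 7: (7,1)S 2/3 ok · (7,2)S 3/5 ok · (7,3)N 2/5 ok · (7,4)N 1/5 unhappy · (7,5)S 2/4 ok · (7,6)N 0/2 unhappy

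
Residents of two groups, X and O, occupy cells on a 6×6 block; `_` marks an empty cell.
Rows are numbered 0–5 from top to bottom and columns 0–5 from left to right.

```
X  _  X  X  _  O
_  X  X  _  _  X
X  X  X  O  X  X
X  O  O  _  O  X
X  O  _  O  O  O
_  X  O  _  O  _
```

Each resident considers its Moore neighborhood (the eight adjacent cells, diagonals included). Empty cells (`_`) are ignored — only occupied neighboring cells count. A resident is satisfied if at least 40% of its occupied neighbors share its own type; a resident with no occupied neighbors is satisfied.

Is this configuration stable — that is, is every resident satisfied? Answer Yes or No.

Row 0: (0,0)X 1/1 ✓ · (0,2)X 3/3 ✓ · (0,3)X 2/2 ✓ · (0,5)O 0/1 ✗
Row 1: (1,1)X 6/6 ✓ · (1,2)X 5/6 ✓ · (1,5)X 2/3 ✓
Row 2: (2,0)X 3/4 ✓ · (2,1)X 5/7 ✓ · (2,2)X 3/6 ✓ · (2,3)O 2/5 ✓ · (2,4)X 3/5 ✓ · (2,5)X 3/4 ✓
Row 3: (3,0)X 3/5 ✓ · (3,1)O 2/7 ✗ · (3,2)O 4/6 ✓ · (3,4)O 4/7 ✓ · (3,5)X 2/5 ✓
Row 4: (4,0)X 2/4 ✓ · (4,1)O 3/6 ✓ · (4,3)O 5/5 ✓ · (4,4)O 4/5 ✓ · (4,5)O 3/4 ✓
Row 5: (5,1)X 1/3 ✗ · (5,2)O 2/3 ✓ · (5,4)O 3/3 ✓
For instance (0,5) has only 0/1 same-type neighbors, below 2/5.

No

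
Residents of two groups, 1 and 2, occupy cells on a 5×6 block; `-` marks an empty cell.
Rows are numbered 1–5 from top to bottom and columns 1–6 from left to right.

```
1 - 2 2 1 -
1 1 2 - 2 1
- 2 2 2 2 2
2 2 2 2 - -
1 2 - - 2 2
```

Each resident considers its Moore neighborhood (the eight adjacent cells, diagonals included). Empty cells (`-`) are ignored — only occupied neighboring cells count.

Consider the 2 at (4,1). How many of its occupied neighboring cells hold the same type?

3

Occupied neighbors of (4,1): (3,2)=2, (4,2)=2, (5,1)=1, (5,2)=2.
Same type (2): 3 of 4.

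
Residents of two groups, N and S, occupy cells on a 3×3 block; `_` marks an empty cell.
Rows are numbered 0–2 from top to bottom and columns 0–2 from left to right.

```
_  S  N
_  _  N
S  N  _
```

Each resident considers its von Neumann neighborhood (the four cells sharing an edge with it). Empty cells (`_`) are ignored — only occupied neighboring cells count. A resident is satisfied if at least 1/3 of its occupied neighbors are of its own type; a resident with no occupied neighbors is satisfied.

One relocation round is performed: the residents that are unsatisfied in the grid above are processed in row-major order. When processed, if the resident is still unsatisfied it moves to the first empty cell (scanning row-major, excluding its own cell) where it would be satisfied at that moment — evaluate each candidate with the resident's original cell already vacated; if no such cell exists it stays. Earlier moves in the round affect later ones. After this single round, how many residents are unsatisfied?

Initially unsatisfied (in order): (0,1), (2,0), (2,1).
  (0,1) → (0,0).
  (2,0) → (0,1).
  (2,1): now satisfied by earlier moves; stays.
Resulting grid:
S S N
_ _ N
_ N _
All satisfied now.

0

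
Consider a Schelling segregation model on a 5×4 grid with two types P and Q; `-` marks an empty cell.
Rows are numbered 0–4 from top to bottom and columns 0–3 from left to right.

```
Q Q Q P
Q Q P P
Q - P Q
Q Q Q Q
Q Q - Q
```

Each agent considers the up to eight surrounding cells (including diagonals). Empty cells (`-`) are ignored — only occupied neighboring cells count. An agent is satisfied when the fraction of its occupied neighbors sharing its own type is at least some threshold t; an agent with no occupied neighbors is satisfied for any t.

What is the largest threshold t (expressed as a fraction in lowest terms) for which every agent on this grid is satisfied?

2/7

Row 0: (0,0)Q 3/3 · (0,1)Q 4/5 · (0,2)Q 2/5 · (0,3)P 2/3
Row 1: (1,0)Q 4/4 · (1,1)Q 5/7 · (1,2)P 3/7 · (1,3)P 3/5
Row 2: (2,0)Q 4/4 · (2,2)P 2/7 · (2,3)Q 2/5
Row 3: (3,0)Q 4/4 · (3,1)Q 5/6 · (3,2)Q 5/6 · (3,3)Q 3/4
Row 4: (4,0)Q 3/3 · (4,1)Q 4/4 · (4,3)Q 2/2
The smallest same-type fraction is 2/7 at (2,2), which reduces to 2/7. Any threshold above that leaves this agent unsatisfied.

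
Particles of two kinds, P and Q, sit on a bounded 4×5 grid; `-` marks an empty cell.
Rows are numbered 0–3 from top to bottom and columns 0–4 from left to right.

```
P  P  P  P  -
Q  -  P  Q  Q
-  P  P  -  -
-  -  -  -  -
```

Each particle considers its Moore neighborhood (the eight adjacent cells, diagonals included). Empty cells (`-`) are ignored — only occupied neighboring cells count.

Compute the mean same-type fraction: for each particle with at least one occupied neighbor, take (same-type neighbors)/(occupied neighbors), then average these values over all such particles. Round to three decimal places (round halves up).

0.537

(0,0)P 1/2
(0,1)P 3/4
(0,2)P 3/4
(0,3)P 2/4
(1,0)Q 0/3
(1,2)P 5/6
(1,3)Q 1/5
(1,4)Q 1/2
(2,1)P 2/3
(2,2)P 2/3
Sum over 10 particles: 1/2 + 3/4 + 3/4 + 2/4 + 0/3 + 5/6 + 1/5 + 1/2 + 2/3 + 2/3 = 161/30; mean = 161/30 ÷ 10 = 161/300 = 0.536666… → 0.537.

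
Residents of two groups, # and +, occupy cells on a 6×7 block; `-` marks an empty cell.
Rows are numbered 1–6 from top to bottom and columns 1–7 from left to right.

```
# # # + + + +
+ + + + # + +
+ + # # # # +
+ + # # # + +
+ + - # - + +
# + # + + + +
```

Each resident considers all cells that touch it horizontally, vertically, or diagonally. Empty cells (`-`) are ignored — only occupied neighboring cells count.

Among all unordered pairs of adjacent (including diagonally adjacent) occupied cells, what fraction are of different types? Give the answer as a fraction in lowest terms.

Scan each occupied cell's neighbors to the right and below (and the two forward diagonals) so each pair is counted once.
From row 1: 12 unlike of 25 pairs (running 12/25).
From row 2: 11 unlike of 25 pairs (running 23/50).
From row 3: 7 unlike of 25 pairs (running 30/75).
From row 4: 4 unlike of 19 pairs (running 34/94).
From row 5: 5 unlike of 15 pairs (running 39/109).
From row 6: 3 unlike of 6 pairs (running 42/115).
Total adjacent occupied pairs: 115; unlike-type pairs: 42.
42/115 is already in lowest terms.

42/115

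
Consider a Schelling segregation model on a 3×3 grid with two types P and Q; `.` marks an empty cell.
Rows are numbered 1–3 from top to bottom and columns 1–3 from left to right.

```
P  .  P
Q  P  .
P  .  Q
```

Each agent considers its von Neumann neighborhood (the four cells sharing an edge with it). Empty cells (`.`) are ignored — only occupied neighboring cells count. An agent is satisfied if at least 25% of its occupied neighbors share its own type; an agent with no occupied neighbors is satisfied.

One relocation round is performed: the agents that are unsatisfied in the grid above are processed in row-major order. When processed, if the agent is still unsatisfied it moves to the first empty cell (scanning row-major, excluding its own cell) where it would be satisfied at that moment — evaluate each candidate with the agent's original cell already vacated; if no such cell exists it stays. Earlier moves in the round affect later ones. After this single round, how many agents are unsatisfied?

Initially unsatisfied (in order): (1,1), (2,1), (2,2), (3,1).
  (1,1) → (1,2).
  (2,1) → (2,3).
  (2,2): now satisfied by earlier moves; stays.
  (3,1): now satisfied by earlier moves; stays.
Resulting grid:
. P P
. P Q
P . Q
All satisfied now.

0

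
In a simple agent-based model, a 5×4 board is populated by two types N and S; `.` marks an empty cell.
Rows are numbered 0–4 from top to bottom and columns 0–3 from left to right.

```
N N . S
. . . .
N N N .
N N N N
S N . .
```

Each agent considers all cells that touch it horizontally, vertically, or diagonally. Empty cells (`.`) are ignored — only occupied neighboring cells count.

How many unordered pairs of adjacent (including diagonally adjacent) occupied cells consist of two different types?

Scan each occupied cell's neighbors to the right and below (and the two forward diagonals) so each pair is counted once.
From row 0: 0 unlike of 1 pairs (running 0/1).
From row 2: 0 unlike of 10 pairs (running 0/11).
From row 3: 2 unlike of 8 pairs (running 2/19).
From row 4: 1 unlike of 1 pairs (running 3/20).
Total adjacent occupied pairs: 20; unlike-type pairs: 3.

3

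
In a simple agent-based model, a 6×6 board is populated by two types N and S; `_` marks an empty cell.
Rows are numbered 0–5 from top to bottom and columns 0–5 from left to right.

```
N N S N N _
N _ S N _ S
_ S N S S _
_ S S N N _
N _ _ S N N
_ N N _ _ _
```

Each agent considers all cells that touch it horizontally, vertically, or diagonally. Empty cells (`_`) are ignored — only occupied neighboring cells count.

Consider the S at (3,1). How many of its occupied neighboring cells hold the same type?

Occupied neighbors of (3,1): (2,1)=S, (2,2)=N, (3,2)=S, (4,0)=N.
Same type (S): 2 of 4.

2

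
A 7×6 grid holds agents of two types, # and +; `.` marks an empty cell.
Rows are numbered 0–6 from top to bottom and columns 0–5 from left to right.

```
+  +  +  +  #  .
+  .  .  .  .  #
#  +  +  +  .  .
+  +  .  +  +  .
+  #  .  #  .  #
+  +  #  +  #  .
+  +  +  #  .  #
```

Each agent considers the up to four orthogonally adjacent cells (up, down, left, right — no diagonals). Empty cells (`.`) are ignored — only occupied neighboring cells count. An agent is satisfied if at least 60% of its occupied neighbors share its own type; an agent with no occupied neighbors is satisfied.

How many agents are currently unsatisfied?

12

(0,0)+ 2/2 satisfied
(0,1)+ 2/2 satisfied
(0,2)+ 2/2 satisfied
(0,3)+ 1/2 not
(0,4)# 0/1 not
(1,0)+ 1/2 not
(1,5)# 0/0 satisfied
(2,0)# 0/3 not
(2,1)+ 2/3 satisfied
(2,2)+ 2/2 satisfied
(2,3)+ 2/2 satisfied
(3,0)+ 2/3 satisfied
(3,1)+ 2/3 satisfied
(3,3)+ 2/3 satisfied
(3,4)+ 1/1 satisfied
(4,0)+ 2/3 satisfied
(4,1)# 0/3 not
(4,3)# 0/2 not
(4,5)# 0/0 satisfied
(5,0)+ 3/3 satisfied
(5,1)+ 2/4 not
(5,2)# 0/3 not
(5,3)+ 0/4 not
(5,4)# 0/1 not
(6,0)+ 2/2 satisfied
(6,1)+ 3/3 satisfied
(6,2)+ 1/3 not
(6,3)# 0/2 not
(6,5)# 0/0 satisfied
Unsatisfied: (0,3), (0,4), (1,0), (2,0), (4,1), (4,3), (5,1), (5,2), (5,3), (5,4), (6,2), (6,3) — 12 in total.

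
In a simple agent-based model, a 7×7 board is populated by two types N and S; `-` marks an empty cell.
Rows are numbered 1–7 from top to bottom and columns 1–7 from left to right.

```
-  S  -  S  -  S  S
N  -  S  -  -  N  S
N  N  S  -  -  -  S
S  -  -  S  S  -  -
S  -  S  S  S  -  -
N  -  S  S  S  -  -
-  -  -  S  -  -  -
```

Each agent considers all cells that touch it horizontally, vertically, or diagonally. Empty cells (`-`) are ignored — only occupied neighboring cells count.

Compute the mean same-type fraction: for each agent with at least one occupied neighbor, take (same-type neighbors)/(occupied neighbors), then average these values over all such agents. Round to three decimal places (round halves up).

0.711

(1,2)S 1/2
(1,4)S 1/1
(1,6)S 2/3
(1,7)S 2/3
(2,1)N 2/3
(2,3)S 3/4
(2,6)N 0/4
(2,7)S 3/4
(3,1)N 2/3
(3,2)N 2/5
(3,3)S 2/3
(3,7)S 1/2
(4,1)S 1/3
(4,4)S 5/5
(4,5)S 3/3
(5,1)S 1/2
(5,3)S 4/4
(5,4)S 7/7
(5,5)S 5/5
(6,1)N 0/1
(6,3)S 4/4
(6,4)S 6/6
(6,5)S 4/4
(7,4)S 3/3
Sum over 24 agents: 1/2 + 1/1 + 2/3 + 2/3 + 2/3 + 3/4 + 0/4 + 3/4 + 2/3 + 2/5 + 2/3 + 1/2 + 1/3 + 5/5 + 3/3 + 1/2 + 4/4 + 7/7 + 5/5 + 0/1 + 4/4 + 6/6 + 4/4 + 3/3 = 256/15; mean = 256/15 ÷ 24 = 32/45 = 0.711111… → 0.711.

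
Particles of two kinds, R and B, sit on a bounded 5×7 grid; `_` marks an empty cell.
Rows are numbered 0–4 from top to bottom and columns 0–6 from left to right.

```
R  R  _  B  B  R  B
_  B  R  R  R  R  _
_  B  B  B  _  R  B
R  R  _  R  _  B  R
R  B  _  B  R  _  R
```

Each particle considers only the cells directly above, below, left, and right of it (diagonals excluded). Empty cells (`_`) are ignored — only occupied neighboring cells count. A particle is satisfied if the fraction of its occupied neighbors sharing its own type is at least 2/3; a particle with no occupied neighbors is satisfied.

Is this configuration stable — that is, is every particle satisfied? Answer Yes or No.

No

(0,0)R 1/1 ok
(0,1)R 1/2 unhappy
(0,3)B 1/2 unhappy
(0,4)B 1/3 unhappy
(0,5)R 1/3 unhappy
(0,6)B 0/1 unhappy
(1,1)B 1/3 unhappy
(1,2)R 1/3 unhappy
(1,3)R 2/4 unhappy
(1,4)R 2/3 ok
(1,5)R 3/3 ok
(2,1)B 2/3 ok
(2,2)B 2/3 ok
(2,3)B 1/3 unhappy
(2,5)R 1/3 unhappy
(2,6)B 0/2 unhappy
(3,0)R 2/2 ok
(3,1)R 1/3 unhappy
(3,3)R 0/2 unhappy
(3,5)B 0/2 unhappy
(3,6)R 1/3 unhappy
(4,0)R 1/2 unhappy
(4,1)B 0/2 unhappy
(4,3)B 0/2 unhappy
(4,4)R 0/1 unhappy
(4,6)R 1/1 ok
For instance (0,1) has only 1/2 same-type neighbors, below 2/3.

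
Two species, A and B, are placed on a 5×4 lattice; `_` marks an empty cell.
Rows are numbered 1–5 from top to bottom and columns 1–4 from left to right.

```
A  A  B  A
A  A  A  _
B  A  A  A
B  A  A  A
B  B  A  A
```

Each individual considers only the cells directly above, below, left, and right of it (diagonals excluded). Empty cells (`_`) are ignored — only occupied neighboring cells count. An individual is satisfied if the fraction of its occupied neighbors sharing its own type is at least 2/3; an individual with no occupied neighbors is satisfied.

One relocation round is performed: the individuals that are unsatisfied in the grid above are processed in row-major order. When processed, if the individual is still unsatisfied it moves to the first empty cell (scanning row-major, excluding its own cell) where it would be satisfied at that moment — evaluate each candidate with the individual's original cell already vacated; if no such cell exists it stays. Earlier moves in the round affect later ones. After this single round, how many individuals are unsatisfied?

Initially unsatisfied (in order): (1,3), (1,4), (3,1), (4,2), (5,2).
  (1,3): no empty cell satisfies it; stays.
  (1,4) → (2,4).
  (3,1): no empty cell satisfies it; stays.
  (4,2): no empty cell satisfies it; stays.
  (5,2): no empty cell satisfies it; stays.
Resulting grid:
A A B _
A A A A
B A A A
B A A A
B B A A
Unsatisfied now: (1,3), (3,1), (4,2), (5,2).

4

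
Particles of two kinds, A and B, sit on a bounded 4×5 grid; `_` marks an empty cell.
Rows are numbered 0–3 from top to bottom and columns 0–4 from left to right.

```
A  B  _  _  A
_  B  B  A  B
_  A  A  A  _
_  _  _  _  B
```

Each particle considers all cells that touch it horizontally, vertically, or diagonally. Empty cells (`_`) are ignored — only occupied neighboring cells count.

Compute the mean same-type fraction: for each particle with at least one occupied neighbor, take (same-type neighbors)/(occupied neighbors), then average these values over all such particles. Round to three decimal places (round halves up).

0.348

Row 0: (0,0)A 0/2 · (0,1)B 2/3 · (0,4)A 1/2
Row 1: (1,1)B 2/5 · (1,2)B 2/6 · (1,3)A 3/5 · (1,4)B 0/3
Row 2: (2,1)A 1/3 · (2,2)A 3/5 · (2,3)A 2/5
Row 3: (3,4)B 0/1
Sum over 11 particles: 0/2 + 2/3 + 1/2 + 2/5 + 2/6 + 3/5 + 0/3 + 1/3 + 3/5 + 2/5 + 0/1 = 23/6; mean = 23/6 ÷ 11 = 23/66 = 0.348484… → 0.348.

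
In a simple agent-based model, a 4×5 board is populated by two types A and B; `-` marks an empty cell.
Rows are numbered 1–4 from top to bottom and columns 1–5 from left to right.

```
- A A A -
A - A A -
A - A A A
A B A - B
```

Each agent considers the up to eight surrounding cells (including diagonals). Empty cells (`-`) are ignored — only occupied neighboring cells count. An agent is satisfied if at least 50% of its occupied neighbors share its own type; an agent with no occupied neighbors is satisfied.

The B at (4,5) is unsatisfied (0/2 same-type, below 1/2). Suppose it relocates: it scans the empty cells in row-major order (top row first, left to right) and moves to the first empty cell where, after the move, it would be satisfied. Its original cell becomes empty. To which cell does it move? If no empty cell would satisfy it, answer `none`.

none

Vacating (4,5). Empty cells in order:
  (1,1): 0/2 same-type → still unsatisfied.
  (1,5): 0/2 same-type → still unsatisfied.
  (2,2): 0/6 same-type → still unsatisfied.
  (2,5): 0/4 same-type → still unsatisfied.
  (3,2): 1/7 same-type → still unsatisfied.
  (4,4): 0/4 same-type → still unsatisfied.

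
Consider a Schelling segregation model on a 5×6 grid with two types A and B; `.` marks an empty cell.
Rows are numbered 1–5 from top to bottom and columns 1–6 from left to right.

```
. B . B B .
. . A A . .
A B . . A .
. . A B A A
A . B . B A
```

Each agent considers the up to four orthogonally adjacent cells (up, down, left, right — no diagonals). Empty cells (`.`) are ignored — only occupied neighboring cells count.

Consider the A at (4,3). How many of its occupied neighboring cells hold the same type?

0

Occupied neighbors of (4,3): (5,3)=B, (4,4)=B.
Same type (A): 0 of 2.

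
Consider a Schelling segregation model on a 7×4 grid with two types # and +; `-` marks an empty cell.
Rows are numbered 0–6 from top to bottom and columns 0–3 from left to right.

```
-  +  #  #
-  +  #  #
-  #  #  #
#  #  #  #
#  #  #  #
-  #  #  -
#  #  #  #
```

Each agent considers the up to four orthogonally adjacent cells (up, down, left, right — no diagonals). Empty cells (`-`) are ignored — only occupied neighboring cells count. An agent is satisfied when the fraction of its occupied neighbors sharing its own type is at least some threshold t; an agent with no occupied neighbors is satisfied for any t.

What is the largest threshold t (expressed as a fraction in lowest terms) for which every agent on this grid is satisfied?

1/3

Row 0: (0,1)+ 1/2 · (0,2)# 2/3 · (0,3)# 2/2
Row 1: (1,1)+ 1/3 · (1,2)# 3/4 · (1,3)# 3/3
Row 2: (2,1)# 2/3 · (2,2)# 4/4 · (2,3)# 3/3
Row 3: (3,0)# 2/2 · (3,1)# 4/4 · (3,2)# 4/4 · (3,3)# 3/3
Row 4: (4,0)# 2/2 · (4,1)# 4/4 · (4,2)# 4/4 · (4,3)# 2/2
Row 5: (5,1)# 3/3 · (5,2)# 3/3
Row 6: (6,0)# 1/1 · (6,1)# 3/3 · (6,2)# 3/3 · (6,3)# 1/1
The smallest same-type fraction is 1/3 at (1,1), which reduces to 1/3. Any threshold above that leaves this agent unsatisfied.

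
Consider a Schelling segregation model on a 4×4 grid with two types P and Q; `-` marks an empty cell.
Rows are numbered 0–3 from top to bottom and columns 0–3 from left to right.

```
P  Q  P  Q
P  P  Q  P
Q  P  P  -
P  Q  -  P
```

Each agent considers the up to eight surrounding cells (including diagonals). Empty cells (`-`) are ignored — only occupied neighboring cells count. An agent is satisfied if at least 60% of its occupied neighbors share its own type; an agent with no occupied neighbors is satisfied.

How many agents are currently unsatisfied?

9

Row 0: (0,0)P 2/3 ✓ · (0,1)Q 1/5 ✗ · (0,2)P 2/5 ✗ · (0,3)Q 1/3 ✗
Row 1: (1,0)P 3/5 ✓ · (1,1)P 5/8 ✓ · (1,2)Q 2/7 ✗ · (1,3)P 2/4 ✗
Row 2: (2,0)Q 1/5 ✗ · (2,1)P 4/7 ✗ · (2,2)P 4/6 ✓
Row 3: (3,0)P 1/3 ✗ · (3,1)Q 1/4 ✗ · (3,3)P 1/1 ✓
Unsatisfied: (0,1), (0,2), (0,3), (1,2), (1,3), (2,0), (2,1), (3,0), (3,1) — 9 in total.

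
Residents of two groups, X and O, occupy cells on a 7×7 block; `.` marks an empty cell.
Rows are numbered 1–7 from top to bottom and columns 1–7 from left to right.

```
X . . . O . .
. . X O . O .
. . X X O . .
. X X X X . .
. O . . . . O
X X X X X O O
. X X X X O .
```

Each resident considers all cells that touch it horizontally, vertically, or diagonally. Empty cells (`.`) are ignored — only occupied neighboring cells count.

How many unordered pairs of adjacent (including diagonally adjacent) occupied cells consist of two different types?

15

Scan each occupied cell's neighbors to the right and below (and the two forward diagonals) so each pair is counted once.
Row 1: O(1,5)–O(2,6)= O(1,5)–O(2,4)=  → 0/2 unlike.
Row 2: X(2,3)–O(2,4)≠ X(2,3)–X(3,3)= X(2,3)–X(3,4)= O(2,4)–X(3,4)≠ O(2,4)–O(3,5)= O(2,4)–X(3,3)≠ O(2,6)–O(3,5)=  → 3/7 unlike.
Row 3: X(3,3)–X(3,4)= X(3,3)–X(4,3)= X(3,3)–X(4,4)= X(3,3)–X(4,2)= X(3,4)–O(3,5)≠ X(3,4)–X(4,4)= X(3,4)–X(4,5)= X(3,4)–X(4,3)= O(3,5)–X(4,5)≠ O(3,5)–X(4,4)≠  → 3/10 unlike.
Row 4: X(4,2)–X(4,3)= X(4,2)–O(5,2)≠ X(4,3)–X(4,4)= X(4,3)–O(5,2)≠ X(4,4)–X(4,5)=  → 2/5 unlike.
Row 5: O(5,2)–X(6,2)≠ O(5,2)–X(6,3)≠ O(5,2)–X(6,1)≠ O(5,7)–O(6,7)= O(5,7)–O(6,6)=  → 3/5 unlike.
Row 6: X(6,1)–X(6,2)= X(6,1)–X(7,2)= X(6,2)–X(6,3)= X(6,2)–X(7,2)= X(6,2)–X(7,3)= X(6,3)–X(6,4)= X(6,3)–X(7,3)= X(6,3)–X(7,4)= X(6,3)–X(7,2)= X(6,4)–X(6,5)= X(6,4)–X(7,4)= X(6,4)–X(7,5)= X(6,4)–X(7,3)= X(6,5)–O(6,6)≠ X(6,5)–X(7,5)= X(6,5)–O(7,6)≠ X(6,5)–X(7,4)= O(6,6)–O(6,7)= O(6,6)–O(7,6)= O(6,6)–X(7,5)≠ O(6,7)–O(7,6)=  → 3/21 unlike.
Row 7: X(7,2)–X(7,3)= X(7,3)–X(7,4)= X(7,4)–X(7,5)= X(7,5)–O(7,6)≠  → 1/4 unlike.
Total adjacent occupied pairs: 54; unlike-type pairs: 15.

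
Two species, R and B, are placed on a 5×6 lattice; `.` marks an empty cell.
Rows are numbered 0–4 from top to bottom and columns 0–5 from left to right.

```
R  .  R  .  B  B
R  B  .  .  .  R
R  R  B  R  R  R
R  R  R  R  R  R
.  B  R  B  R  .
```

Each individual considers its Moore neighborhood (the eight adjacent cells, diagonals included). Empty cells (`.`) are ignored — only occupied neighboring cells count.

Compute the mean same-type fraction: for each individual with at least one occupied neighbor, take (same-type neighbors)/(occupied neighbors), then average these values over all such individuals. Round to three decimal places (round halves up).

(0,0)R 1/2
(0,2)R 0/1
(0,4)B 1/2
(0,5)B 1/2
(1,0)R 3/4
(1,1)B 1/6
(1,5)R 2/4
(2,0)R 4/5
(2,1)R 5/7
(2,2)B 1/6
(2,3)R 4/5
(2,4)R 6/6
(2,5)R 4/4
(3,0)R 3/4
(3,1)R 5/7
(3,2)R 5/8
(3,3)R 6/8
(3,4)R 6/7
(3,5)R 4/4
(4,1)B 0/4
(4,2)R 3/5
(4,3)B 0/5
(4,4)R 3/4
Sum over 23 individuals: 1/2 + 0/1 + 1/2 + 1/2 + 3/4 + 1/6 + 2/4 + 4/5 + 5/7 + 1/6 + 4/5 + 6/6 + 4/4 + 3/4 + 5/7 + 5/8 + 6/8 + 6/7 + 4/4 + 0/4 + 3/5 + 0/5 + 3/4 = 11293/840; mean = 11293/840 ÷ 23 = 491/840 = 0.584523… → 0.585.

0.585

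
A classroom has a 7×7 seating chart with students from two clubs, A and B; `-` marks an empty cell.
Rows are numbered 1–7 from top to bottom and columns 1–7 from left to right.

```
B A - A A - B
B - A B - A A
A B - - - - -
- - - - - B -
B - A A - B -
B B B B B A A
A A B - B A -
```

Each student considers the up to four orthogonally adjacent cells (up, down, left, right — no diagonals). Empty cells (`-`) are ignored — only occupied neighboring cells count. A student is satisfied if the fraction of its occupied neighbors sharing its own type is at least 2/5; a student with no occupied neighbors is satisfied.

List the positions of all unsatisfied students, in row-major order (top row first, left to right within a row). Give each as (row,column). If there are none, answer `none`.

(1,2), (1,7), (2,3), (2,4), (3,1), (3,2), (7,2)

Row 1: (1,1)B 1/2 satisfied · (1,2)A 0/1 not · (1,4)A 1/2 satisfied · (1,5)A 1/1 satisfied · (1,7)B 0/1 not
Row 2: (2,1)B 1/2 satisfied · (2,3)A 0/1 not · (2,4)B 0/2 not · (2,6)A 1/1 satisfied · (2,7)A 1/2 satisfied
Row 3: (3,1)A 0/2 not · (3,2)B 0/1 not
Row 4: (4,6)B 1/1 satisfied
Row 5: (5,1)B 1/1 satisfied · (5,3)A 1/2 satisfied · (5,4)A 1/2 satisfied · (5,6)B 1/2 satisfied
Row 6: (6,1)B 2/3 satisfied · (6,2)B 2/3 satisfied · (6,3)B 3/4 satisfied · (6,4)B 2/3 satisfied · (6,5)B 2/3 satisfied · (6,6)A 2/4 satisfied · (6,7)A 1/1 satisfied
Row 7: (7,1)A 1/2 satisfied · (7,2)A 1/3 not · (7,3)B 1/2 satisfied · (7,5)B 1/2 satisfied · (7,6)A 1/2 satisfied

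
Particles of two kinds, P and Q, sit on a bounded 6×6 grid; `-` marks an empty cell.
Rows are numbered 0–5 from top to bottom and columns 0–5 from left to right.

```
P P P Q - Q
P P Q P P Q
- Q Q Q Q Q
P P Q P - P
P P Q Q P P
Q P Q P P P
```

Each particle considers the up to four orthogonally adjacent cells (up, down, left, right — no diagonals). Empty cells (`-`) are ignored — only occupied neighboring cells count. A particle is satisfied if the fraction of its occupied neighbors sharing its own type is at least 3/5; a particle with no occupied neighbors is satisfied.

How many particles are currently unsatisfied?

17

(0,0)P 2/2 satisfied
(0,1)P 3/3 satisfied
(0,2)P 1/3 not
(0,3)Q 0/2 not
(0,5)Q 1/1 satisfied
(1,0)P 2/2 satisfied
(1,1)P 2/4 not
(1,2)Q 1/4 not
(1,3)P 1/4 not
(1,4)P 1/3 not
(1,5)Q 2/3 satisfied
(2,1)Q 1/3 not
(2,2)Q 4/4 satisfied
(2,3)Q 2/4 not
(2,4)Q 2/3 satisfied
(2,5)Q 2/3 satisfied
(3,0)P 2/2 satisfied
(3,1)P 2/4 not
(3,2)Q 2/4 not
(3,3)P 0/3 not
(3,5)P 1/2 not
(4,0)P 2/3 satisfied
(4,1)P 3/4 satisfied
(4,2)Q 3/4 satisfied
(4,3)Q 1/4 not
(4,4)P 2/3 satisfied
(4,5)P 3/3 satisfied
(5,0)Q 0/2 not
(5,1)P 1/3 not
(5,2)Q 1/3 not
(5,3)P 1/3 not
(5,4)P 3/3 satisfied
(5,5)P 2/2 satisfied
Unsatisfied: (0,2), (0,3), (1,1), (1,2), (1,3), (1,4), (2,1), (2,3), (3,1), (3,2), (3,3), (3,5), (4,3), (5,0), (5,1), (5,2), (5,3) — 17 in total.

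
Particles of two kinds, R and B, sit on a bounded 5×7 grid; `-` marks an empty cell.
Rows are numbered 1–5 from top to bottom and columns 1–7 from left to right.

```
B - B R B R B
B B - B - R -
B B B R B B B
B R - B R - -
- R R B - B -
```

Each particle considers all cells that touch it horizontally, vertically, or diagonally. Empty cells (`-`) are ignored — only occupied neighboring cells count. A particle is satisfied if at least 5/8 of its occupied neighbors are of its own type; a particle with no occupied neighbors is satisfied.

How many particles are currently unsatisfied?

Row 1: (1,1)B 2/2 ✓ · (1,3)B 2/3 ✓ · (1,4)R 0/3 ✗ · (1,5)B 1/4 ✗ · (1,6)R 1/3 ✗ · (1,7)B 0/2 ✗
Row 2: (2,1)B 4/4 ✓ · (2,2)B 6/6 ✓ · (2,4)B 4/6 ✓ · (2,6)R 1/6 ✗
Row 3: (3,1)B 4/5 ✓ · (3,2)B 5/6 ✓ · (3,3)B 4/6 ✓ · (3,4)R 1/5 ✗ · (3,5)B 3/6 ✗ · (3,6)B 2/4 ✗ · (3,7)B 1/2 ✗
Row 4: (4,1)B 2/4 ✗ · (4,2)R 2/6 ✗ · (4,4)B 3/6 ✗ · (4,5)R 1/6 ✗
Row 5: (5,2)R 2/3 ✓ · (5,3)R 2/4 ✗ · (5,4)B 1/3 ✗ · (5,6)B 0/1 ✗
Unsatisfied: (1,4), (1,5), (1,6), (1,7), (2,6), (3,4), (3,5), (3,6), (3,7), (4,1), (4,2), (4,4), (4,5), (5,3), (5,4), (5,6) — 16 in total.

16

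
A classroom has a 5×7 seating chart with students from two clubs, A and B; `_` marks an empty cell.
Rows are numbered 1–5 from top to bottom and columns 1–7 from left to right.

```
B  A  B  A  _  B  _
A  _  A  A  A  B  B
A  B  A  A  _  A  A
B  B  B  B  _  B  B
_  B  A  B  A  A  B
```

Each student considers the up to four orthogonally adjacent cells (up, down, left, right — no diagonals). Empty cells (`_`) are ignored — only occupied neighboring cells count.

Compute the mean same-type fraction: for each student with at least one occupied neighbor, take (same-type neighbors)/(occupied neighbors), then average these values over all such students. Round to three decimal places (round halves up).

0.466

(1,1)B 0/2
(1,2)A 0/2
(1,3)B 0/3
(1,4)A 1/2
(1,6)B 1/1
(2,1)A 1/2
(2,3)A 2/3
(2,4)A 4/4
(2,5)A 1/2
(2,6)B 2/4
(2,7)B 1/2
(3,1)A 1/3
(3,2)B 1/3
(3,3)A 2/4
(3,4)A 2/3
(3,6)A 1/3
(3,7)A 1/3
(4,1)B 1/2
(4,2)B 4/4
(4,3)B 2/4
(4,4)B 2/3
(4,6)B 1/3
(4,7)B 2/3
(5,2)B 1/2
(5,3)A 0/3
(5,4)B 1/3
(5,5)A 1/2
(5,6)A 1/3
(5,7)B 1/2
Sum over 29 students: 0/2 + 0/2 + 0/3 + 1/2 + 1/1 + 1/2 + 2/3 + 4/4 + 1/2 + 2/4 + 1/2 + 1/3 + 1/3 + 2/4 + 2/3 + 1/3 + 1/3 + 1/2 + 4/4 + 2/4 + 2/3 + 1/3 + 2/3 + 1/2 + 0/3 + 1/3 + 1/2 + 1/3 + 1/2 = 27/2; mean = 27/2 ÷ 29 = 27/58 = 0.465517… → 0.466.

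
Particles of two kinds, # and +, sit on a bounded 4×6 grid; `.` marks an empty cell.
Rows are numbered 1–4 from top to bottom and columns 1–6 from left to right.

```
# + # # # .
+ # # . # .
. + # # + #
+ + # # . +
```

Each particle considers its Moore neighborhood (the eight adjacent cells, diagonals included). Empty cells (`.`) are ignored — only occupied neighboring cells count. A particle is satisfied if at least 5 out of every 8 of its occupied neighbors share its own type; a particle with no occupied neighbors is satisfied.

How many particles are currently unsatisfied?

Row 1: (1,1)# 1/3 not · (1,2)+ 1/5 not · (1,3)# 3/4 satisfied · (1,4)# 4/4 satisfied · (1,5)# 2/2 satisfied
Row 2: (2,1)+ 2/4 not · (2,2)# 4/7 not · (2,3)# 5/7 satisfied · (2,5)# 4/5 satisfied
Row 3: (3,2)+ 3/7 not · (3,3)# 5/7 satisfied · (3,4)# 5/6 satisfied · (3,5)+ 1/5 not · (3,6)# 1/3 not
Row 4: (4,1)+ 2/2 satisfied · (4,2)+ 2/4 not · (4,3)# 3/5 not · (4,4)# 3/4 satisfied · (4,6)+ 1/2 not
Unsatisfied: (1,1), (1,2), (2,1), (2,2), (3,2), (3,5), (3,6), (4,2), (4,3), (4,6) — 10 in total.

10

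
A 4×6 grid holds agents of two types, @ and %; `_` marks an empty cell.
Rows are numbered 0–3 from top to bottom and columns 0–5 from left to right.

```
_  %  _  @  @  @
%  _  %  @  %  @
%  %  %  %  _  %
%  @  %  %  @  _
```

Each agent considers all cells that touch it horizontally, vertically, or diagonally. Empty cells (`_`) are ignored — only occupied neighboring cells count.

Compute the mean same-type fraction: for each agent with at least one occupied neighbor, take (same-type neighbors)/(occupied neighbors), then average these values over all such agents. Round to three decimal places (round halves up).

0.597

Row 0: (0,1)% 2/2 · (0,3)@ 2/4 · (0,4)@ 4/5 · (0,5)@ 2/3
Row 1: (1,0)% 3/3 · (1,2)% 4/6 · (1,3)@ 2/6 · (1,4)% 2/7 · (1,5)@ 2/4
Row 2: (2,0)% 3/4 · (2,1)% 6/7 · (2,2)% 5/7 · (2,3)% 5/7 · (2,5)% 1/3
Row 3: (3,0)% 2/3 · (3,1)@ 0/5 · (3,2)% 4/5 · (3,3)% 3/4 · (3,4)@ 0/3
Sum over 19 agents: 2/2 + 2/4 + 4/5 + 2/3 + 3/3 + 4/6 + 2/6 + 2/7 + 2/4 + 3/4 + 6/7 + 5/7 + 5/7 + 1/3 + 2/3 + 0/5 + 4/5 + 3/4 + 0/3 = 2381/210; mean = 2381/210 ÷ 19 = 2381/3990 = 0.596741… → 0.597.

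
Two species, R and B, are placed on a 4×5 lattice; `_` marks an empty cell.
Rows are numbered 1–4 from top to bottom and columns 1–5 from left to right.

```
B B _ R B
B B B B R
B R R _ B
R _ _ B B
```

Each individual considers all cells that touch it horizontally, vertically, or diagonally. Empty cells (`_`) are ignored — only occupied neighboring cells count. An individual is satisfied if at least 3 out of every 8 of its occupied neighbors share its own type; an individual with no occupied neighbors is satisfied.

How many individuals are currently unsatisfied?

5

Row 1: (1,1)B 3/3 ✓ · (1,2)B 4/4 ✓ · (1,4)R 1/4 ✗ · (1,5)B 1/3 ✗
Row 2: (2,1)B 4/5 ✓ · (2,2)B 5/7 ✓ · (2,3)B 3/6 ✓ · (2,4)B 3/6 ✓ · (2,5)R 1/4 ✗
Row 3: (3,1)B 2/4 ✓ · (3,2)R 2/6 ✗ · (3,3)R 1/5 ✗ · (3,5)B 3/4 ✓
Row 4: (4,1)R 1/2 ✓ · (4,4)B 2/3 ✓ · (4,5)B 2/2 ✓
Unsatisfied: (1,4), (1,5), (2,5), (3,2), (3,3) — 5 in total.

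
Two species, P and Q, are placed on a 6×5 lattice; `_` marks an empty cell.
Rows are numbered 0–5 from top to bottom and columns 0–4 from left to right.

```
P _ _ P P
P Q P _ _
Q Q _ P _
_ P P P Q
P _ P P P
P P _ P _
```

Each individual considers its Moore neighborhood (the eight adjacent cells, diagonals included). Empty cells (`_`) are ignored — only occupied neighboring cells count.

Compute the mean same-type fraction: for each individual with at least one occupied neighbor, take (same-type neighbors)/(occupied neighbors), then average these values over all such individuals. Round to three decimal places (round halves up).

0.704

Row 0: (0,0)P 1/2 · (0,3)P 2/2 · (0,4)P 1/1
Row 1: (1,0)P 1/4 · (1,1)Q 2/5 · (1,2)P 2/4
Row 2: (2,0)Q 2/4 · (2,1)Q 2/6 · (2,3)P 3/4
Row 3: (3,1)P 3/5 · (3,2)P 5/6 · (3,3)P 5/6 · (3,4)Q 0/4
Row 4: (4,0)P 3/3 · (4,2)P 6/6 · (4,3)P 5/6 · (4,4)P 3/4
Row 5: (5,0)P 2/2 · (5,1)P 3/3 · (5,3)P 3/3
Sum over 20 individuals: 1/2 + 2/2 + 1/1 + 1/4 + 2/5 + 2/4 + 2/4 + 2/6 + 3/4 + 3/5 + 5/6 + 5/6 + 0/4 + 3/3 + 6/6 + 5/6 + 3/4 + 2/2 + 3/3 + 3/3 = 169/12; mean = 169/12 ÷ 20 = 169/240 = 0.704166… → 0.704.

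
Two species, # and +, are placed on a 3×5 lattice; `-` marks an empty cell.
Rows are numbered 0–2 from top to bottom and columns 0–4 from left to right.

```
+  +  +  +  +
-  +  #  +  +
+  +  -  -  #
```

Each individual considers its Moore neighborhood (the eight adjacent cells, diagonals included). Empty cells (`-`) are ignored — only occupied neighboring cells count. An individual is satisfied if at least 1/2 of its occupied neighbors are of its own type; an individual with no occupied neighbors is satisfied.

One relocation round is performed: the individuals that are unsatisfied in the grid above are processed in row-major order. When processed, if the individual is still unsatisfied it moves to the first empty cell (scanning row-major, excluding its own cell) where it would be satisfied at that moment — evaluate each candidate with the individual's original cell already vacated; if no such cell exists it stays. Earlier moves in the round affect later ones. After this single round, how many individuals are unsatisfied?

Initially unsatisfied (in order): (1,2), (2,4).
  (1,2): no empty cell satisfies it; stays.
  (2,4): no empty cell satisfies it; stays.
Resulting grid:
+ + + + +
- + # + +
+ + - - #
Unsatisfied now: (1,2), (2,4).

2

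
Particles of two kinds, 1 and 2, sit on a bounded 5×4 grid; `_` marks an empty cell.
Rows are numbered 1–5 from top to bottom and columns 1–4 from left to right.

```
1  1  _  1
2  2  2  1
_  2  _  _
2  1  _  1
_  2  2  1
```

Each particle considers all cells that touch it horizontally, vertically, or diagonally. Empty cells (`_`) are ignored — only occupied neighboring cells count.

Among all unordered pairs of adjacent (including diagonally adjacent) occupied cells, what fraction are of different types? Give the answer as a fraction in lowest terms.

13/24

Scan each occupied cell's neighbors to the right and below (and the two forward diagonals) so each pair is counted once.
Row 1: 1(1,1)–1(1,2)= 1(1,1)–2(2,1)≠ 1(1,1)–2(2,2)≠ 1(1,2)–2(2,2)≠ 1(1,2)–2(2,3)≠ 1(1,2)–2(2,1)≠ 1(1,4)–1(2,4)= 1(1,4)–2(2,3)≠  → 6/8 unlike.
Row 2: 2(2,1)–2(2,2)= 2(2,1)–2(3,2)= 2(2,2)–2(2,3)= 2(2,2)–2(3,2)= 2(2,3)–1(2,4)≠ 2(2,3)–2(3,2)=  → 1/6 unlike.
Row 3: 2(3,2)–1(4,2)≠ 2(3,2)–2(4,1)=  → 1/2 unlike.
Row 4: 2(4,1)–1(4,2)≠ 2(4,1)–2(5,2)= 1(4,2)–2(5,2)≠ 1(4,2)–2(5,3)≠ 1(4,4)–1(5,4)= 1(4,4)–2(5,3)≠  → 4/6 unlike.
Row 5: 2(5,2)–2(5,3)= 2(5,3)–1(5,4)≠  → 1/2 unlike.
Total adjacent occupied pairs: 24; unlike-type pairs: 13.
13/24 is already in lowest terms.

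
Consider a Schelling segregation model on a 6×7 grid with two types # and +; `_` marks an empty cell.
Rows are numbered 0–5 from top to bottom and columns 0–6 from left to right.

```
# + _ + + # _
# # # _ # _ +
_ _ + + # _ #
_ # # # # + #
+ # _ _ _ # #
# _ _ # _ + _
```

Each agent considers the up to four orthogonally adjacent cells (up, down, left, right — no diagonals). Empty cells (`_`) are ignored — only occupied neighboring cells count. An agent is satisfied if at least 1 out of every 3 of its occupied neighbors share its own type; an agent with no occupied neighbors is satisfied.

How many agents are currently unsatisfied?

7

(0,0)# 1/2 ok
(0,1)+ 0/2 unhappy
(0,3)+ 1/1 ok
(0,4)+ 1/3 ok
(0,5)# 0/1 unhappy
(1,0)# 2/2 ok
(1,1)# 2/3 ok
(1,2)# 1/2 ok
(1,4)# 1/2 ok
(1,6)+ 0/1 unhappy
(2,2)+ 1/3 ok
(2,3)+ 1/3 ok
(2,4)# 2/3 ok
(2,6)# 1/2 ok
(3,1)# 2/2 ok
(3,2)# 2/3 ok
(3,3)# 2/3 ok
(3,4)# 2/3 ok
(3,5)+ 0/3 unhappy
(3,6)# 2/3 ok
(4,0)+ 0/2 unhappy
(4,1)# 1/2 ok
(4,5)# 1/3 ok
(4,6)# 2/2 ok
(5,0)# 0/1 unhappy
(5,3)# 0/0 ok
(5,5)+ 0/1 unhappy
Unsatisfied: (0,1), (0,5), (1,6), (3,5), (4,0), (5,0), (5,5) — 7 in total.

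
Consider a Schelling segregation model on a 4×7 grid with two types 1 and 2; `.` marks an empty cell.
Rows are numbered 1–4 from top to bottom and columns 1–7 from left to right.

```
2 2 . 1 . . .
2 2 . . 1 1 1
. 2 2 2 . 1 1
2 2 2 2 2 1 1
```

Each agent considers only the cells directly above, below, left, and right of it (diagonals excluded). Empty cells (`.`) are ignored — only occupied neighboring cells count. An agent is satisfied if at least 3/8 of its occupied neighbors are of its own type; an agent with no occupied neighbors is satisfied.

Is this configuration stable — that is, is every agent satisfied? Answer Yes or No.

Yes

Row 1: (1,1)2 2/2 ok · (1,2)2 2/2 ok · (1,4)1 0/0 ok
Row 2: (2,1)2 2/2 ok · (2,2)2 3/3 ok · (2,5)1 1/1 ok · (2,6)1 3/3 ok · (2,7)1 2/2 ok
Row 3: (3,2)2 3/3 ok · (3,3)2 3/3 ok · (3,4)2 2/2 ok · (3,6)1 3/3 ok · (3,7)1 3/3 ok
Row 4: (4,1)2 1/1 ok · (4,2)2 3/3 ok · (4,3)2 3/3 ok · (4,4)2 3/3 ok · (4,5)2 1/2 ok · (4,6)1 2/3 ok · (4,7)1 2/2 ok
All meet the threshold, so the configuration is stable.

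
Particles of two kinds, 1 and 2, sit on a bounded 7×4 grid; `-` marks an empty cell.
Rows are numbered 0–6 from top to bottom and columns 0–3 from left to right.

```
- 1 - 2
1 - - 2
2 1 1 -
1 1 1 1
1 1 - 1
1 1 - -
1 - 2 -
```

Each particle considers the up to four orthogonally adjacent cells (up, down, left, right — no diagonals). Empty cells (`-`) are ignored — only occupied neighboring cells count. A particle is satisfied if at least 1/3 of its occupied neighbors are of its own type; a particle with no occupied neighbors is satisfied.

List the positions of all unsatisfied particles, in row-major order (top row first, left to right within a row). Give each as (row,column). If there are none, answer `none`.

(1,0), (2,0)

Row 0: (0,1)1 0/0 ✓ · (0,3)2 1/1 ✓
Row 1: (1,0)1 0/1 ✗ · (1,3)2 1/1 ✓
Row 2: (2,0)2 0/3 ✗ · (2,1)1 2/3 ✓ · (2,2)1 2/2 ✓
Row 3: (3,0)1 2/3 ✓ · (3,1)1 4/4 ✓ · (3,2)1 3/3 ✓ · (3,3)1 2/2 ✓
Row 4: (4,0)1 3/3 ✓ · (4,1)1 3/3 ✓ · (4,3)1 1/1 ✓
Row 5: (5,0)1 3/3 ✓ · (5,1)1 2/2 ✓
Row 6: (6,0)1 1/1 ✓ · (6,2)2 0/0 ✓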